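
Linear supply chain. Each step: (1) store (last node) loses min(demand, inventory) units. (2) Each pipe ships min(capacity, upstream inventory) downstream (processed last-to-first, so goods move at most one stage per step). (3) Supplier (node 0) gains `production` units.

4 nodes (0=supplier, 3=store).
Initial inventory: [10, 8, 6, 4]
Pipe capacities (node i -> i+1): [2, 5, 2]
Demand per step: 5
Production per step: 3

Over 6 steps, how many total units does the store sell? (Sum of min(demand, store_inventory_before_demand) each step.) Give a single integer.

Answer: 14

Derivation:
Step 1: sold=4 (running total=4) -> [11 5 9 2]
Step 2: sold=2 (running total=6) -> [12 2 12 2]
Step 3: sold=2 (running total=8) -> [13 2 12 2]
Step 4: sold=2 (running total=10) -> [14 2 12 2]
Step 5: sold=2 (running total=12) -> [15 2 12 2]
Step 6: sold=2 (running total=14) -> [16 2 12 2]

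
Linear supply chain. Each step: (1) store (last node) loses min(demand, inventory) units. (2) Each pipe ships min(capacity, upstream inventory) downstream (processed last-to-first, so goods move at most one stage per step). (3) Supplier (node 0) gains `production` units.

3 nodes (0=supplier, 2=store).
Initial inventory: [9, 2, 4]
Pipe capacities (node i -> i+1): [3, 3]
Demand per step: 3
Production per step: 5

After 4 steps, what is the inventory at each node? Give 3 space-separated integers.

Step 1: demand=3,sold=3 ship[1->2]=2 ship[0->1]=3 prod=5 -> inv=[11 3 3]
Step 2: demand=3,sold=3 ship[1->2]=3 ship[0->1]=3 prod=5 -> inv=[13 3 3]
Step 3: demand=3,sold=3 ship[1->2]=3 ship[0->1]=3 prod=5 -> inv=[15 3 3]
Step 4: demand=3,sold=3 ship[1->2]=3 ship[0->1]=3 prod=5 -> inv=[17 3 3]

17 3 3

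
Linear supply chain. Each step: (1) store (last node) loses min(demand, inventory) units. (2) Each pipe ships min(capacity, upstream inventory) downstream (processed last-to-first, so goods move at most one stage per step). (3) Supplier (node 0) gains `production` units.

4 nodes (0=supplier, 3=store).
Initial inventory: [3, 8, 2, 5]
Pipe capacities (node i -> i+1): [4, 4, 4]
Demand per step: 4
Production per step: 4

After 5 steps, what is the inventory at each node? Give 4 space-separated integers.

Step 1: demand=4,sold=4 ship[2->3]=2 ship[1->2]=4 ship[0->1]=3 prod=4 -> inv=[4 7 4 3]
Step 2: demand=4,sold=3 ship[2->3]=4 ship[1->2]=4 ship[0->1]=4 prod=4 -> inv=[4 7 4 4]
Step 3: demand=4,sold=4 ship[2->3]=4 ship[1->2]=4 ship[0->1]=4 prod=4 -> inv=[4 7 4 4]
Step 4: demand=4,sold=4 ship[2->3]=4 ship[1->2]=4 ship[0->1]=4 prod=4 -> inv=[4 7 4 4]
Step 5: demand=4,sold=4 ship[2->3]=4 ship[1->2]=4 ship[0->1]=4 prod=4 -> inv=[4 7 4 4]

4 7 4 4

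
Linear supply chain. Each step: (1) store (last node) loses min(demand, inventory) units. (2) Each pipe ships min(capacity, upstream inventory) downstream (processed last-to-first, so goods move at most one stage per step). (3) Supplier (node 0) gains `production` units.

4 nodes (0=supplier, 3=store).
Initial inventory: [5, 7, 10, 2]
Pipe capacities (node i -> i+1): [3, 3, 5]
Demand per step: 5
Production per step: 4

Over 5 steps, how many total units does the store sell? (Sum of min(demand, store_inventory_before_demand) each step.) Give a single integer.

Answer: 21

Derivation:
Step 1: sold=2 (running total=2) -> [6 7 8 5]
Step 2: sold=5 (running total=7) -> [7 7 6 5]
Step 3: sold=5 (running total=12) -> [8 7 4 5]
Step 4: sold=5 (running total=17) -> [9 7 3 4]
Step 5: sold=4 (running total=21) -> [10 7 3 3]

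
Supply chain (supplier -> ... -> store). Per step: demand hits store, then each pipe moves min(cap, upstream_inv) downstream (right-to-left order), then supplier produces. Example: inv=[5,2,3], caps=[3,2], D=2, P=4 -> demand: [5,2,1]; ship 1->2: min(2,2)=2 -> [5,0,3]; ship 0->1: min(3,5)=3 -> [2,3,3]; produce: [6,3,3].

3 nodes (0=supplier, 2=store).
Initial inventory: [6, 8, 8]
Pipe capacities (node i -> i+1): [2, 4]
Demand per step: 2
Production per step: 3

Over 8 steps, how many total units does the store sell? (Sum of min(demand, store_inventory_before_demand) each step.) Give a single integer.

Step 1: sold=2 (running total=2) -> [7 6 10]
Step 2: sold=2 (running total=4) -> [8 4 12]
Step 3: sold=2 (running total=6) -> [9 2 14]
Step 4: sold=2 (running total=8) -> [10 2 14]
Step 5: sold=2 (running total=10) -> [11 2 14]
Step 6: sold=2 (running total=12) -> [12 2 14]
Step 7: sold=2 (running total=14) -> [13 2 14]
Step 8: sold=2 (running total=16) -> [14 2 14]

Answer: 16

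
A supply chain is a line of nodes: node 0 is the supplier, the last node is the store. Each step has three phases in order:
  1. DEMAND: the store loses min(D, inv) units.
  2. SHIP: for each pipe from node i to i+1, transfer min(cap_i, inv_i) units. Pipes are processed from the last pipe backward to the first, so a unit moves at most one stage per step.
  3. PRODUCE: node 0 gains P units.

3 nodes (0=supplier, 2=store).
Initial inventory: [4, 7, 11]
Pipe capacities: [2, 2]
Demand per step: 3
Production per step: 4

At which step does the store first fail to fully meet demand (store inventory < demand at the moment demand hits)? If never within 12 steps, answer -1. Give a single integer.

Step 1: demand=3,sold=3 ship[1->2]=2 ship[0->1]=2 prod=4 -> [6 7 10]
Step 2: demand=3,sold=3 ship[1->2]=2 ship[0->1]=2 prod=4 -> [8 7 9]
Step 3: demand=3,sold=3 ship[1->2]=2 ship[0->1]=2 prod=4 -> [10 7 8]
Step 4: demand=3,sold=3 ship[1->2]=2 ship[0->1]=2 prod=4 -> [12 7 7]
Step 5: demand=3,sold=3 ship[1->2]=2 ship[0->1]=2 prod=4 -> [14 7 6]
Step 6: demand=3,sold=3 ship[1->2]=2 ship[0->1]=2 prod=4 -> [16 7 5]
Step 7: demand=3,sold=3 ship[1->2]=2 ship[0->1]=2 prod=4 -> [18 7 4]
Step 8: demand=3,sold=3 ship[1->2]=2 ship[0->1]=2 prod=4 -> [20 7 3]
Step 9: demand=3,sold=3 ship[1->2]=2 ship[0->1]=2 prod=4 -> [22 7 2]
Step 10: demand=3,sold=2 ship[1->2]=2 ship[0->1]=2 prod=4 -> [24 7 2]
Step 11: demand=3,sold=2 ship[1->2]=2 ship[0->1]=2 prod=4 -> [26 7 2]
Step 12: demand=3,sold=2 ship[1->2]=2 ship[0->1]=2 prod=4 -> [28 7 2]
First stockout at step 10

10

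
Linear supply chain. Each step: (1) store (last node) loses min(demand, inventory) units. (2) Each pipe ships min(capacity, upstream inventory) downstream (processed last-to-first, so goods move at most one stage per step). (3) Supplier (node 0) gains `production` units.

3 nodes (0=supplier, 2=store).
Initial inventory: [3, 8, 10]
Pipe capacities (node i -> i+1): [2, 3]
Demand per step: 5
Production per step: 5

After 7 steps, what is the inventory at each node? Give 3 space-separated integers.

Step 1: demand=5,sold=5 ship[1->2]=3 ship[0->1]=2 prod=5 -> inv=[6 7 8]
Step 2: demand=5,sold=5 ship[1->2]=3 ship[0->1]=2 prod=5 -> inv=[9 6 6]
Step 3: demand=5,sold=5 ship[1->2]=3 ship[0->1]=2 prod=5 -> inv=[12 5 4]
Step 4: demand=5,sold=4 ship[1->2]=3 ship[0->1]=2 prod=5 -> inv=[15 4 3]
Step 5: demand=5,sold=3 ship[1->2]=3 ship[0->1]=2 prod=5 -> inv=[18 3 3]
Step 6: demand=5,sold=3 ship[1->2]=3 ship[0->1]=2 prod=5 -> inv=[21 2 3]
Step 7: demand=5,sold=3 ship[1->2]=2 ship[0->1]=2 prod=5 -> inv=[24 2 2]

24 2 2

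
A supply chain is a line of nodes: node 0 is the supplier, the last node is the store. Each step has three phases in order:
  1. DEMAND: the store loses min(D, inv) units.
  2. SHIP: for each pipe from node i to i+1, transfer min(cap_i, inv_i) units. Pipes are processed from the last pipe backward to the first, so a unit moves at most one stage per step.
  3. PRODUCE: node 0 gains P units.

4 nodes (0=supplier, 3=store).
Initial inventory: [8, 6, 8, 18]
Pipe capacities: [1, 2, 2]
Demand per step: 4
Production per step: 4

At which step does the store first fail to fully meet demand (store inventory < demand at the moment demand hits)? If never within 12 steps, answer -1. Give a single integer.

Step 1: demand=4,sold=4 ship[2->3]=2 ship[1->2]=2 ship[0->1]=1 prod=4 -> [11 5 8 16]
Step 2: demand=4,sold=4 ship[2->3]=2 ship[1->2]=2 ship[0->1]=1 prod=4 -> [14 4 8 14]
Step 3: demand=4,sold=4 ship[2->3]=2 ship[1->2]=2 ship[0->1]=1 prod=4 -> [17 3 8 12]
Step 4: demand=4,sold=4 ship[2->3]=2 ship[1->2]=2 ship[0->1]=1 prod=4 -> [20 2 8 10]
Step 5: demand=4,sold=4 ship[2->3]=2 ship[1->2]=2 ship[0->1]=1 prod=4 -> [23 1 8 8]
Step 6: demand=4,sold=4 ship[2->3]=2 ship[1->2]=1 ship[0->1]=1 prod=4 -> [26 1 7 6]
Step 7: demand=4,sold=4 ship[2->3]=2 ship[1->2]=1 ship[0->1]=1 prod=4 -> [29 1 6 4]
Step 8: demand=4,sold=4 ship[2->3]=2 ship[1->2]=1 ship[0->1]=1 prod=4 -> [32 1 5 2]
Step 9: demand=4,sold=2 ship[2->3]=2 ship[1->2]=1 ship[0->1]=1 prod=4 -> [35 1 4 2]
Step 10: demand=4,sold=2 ship[2->3]=2 ship[1->2]=1 ship[0->1]=1 prod=4 -> [38 1 3 2]
Step 11: demand=4,sold=2 ship[2->3]=2 ship[1->2]=1 ship[0->1]=1 prod=4 -> [41 1 2 2]
Step 12: demand=4,sold=2 ship[2->3]=2 ship[1->2]=1 ship[0->1]=1 prod=4 -> [44 1 1 2]
First stockout at step 9

9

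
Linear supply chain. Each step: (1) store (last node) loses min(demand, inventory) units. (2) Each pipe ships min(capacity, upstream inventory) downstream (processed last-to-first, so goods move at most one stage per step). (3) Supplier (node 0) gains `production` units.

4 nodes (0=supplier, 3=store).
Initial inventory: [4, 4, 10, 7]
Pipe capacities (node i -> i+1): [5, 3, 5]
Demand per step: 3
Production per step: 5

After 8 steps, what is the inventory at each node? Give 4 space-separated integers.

Step 1: demand=3,sold=3 ship[2->3]=5 ship[1->2]=3 ship[0->1]=4 prod=5 -> inv=[5 5 8 9]
Step 2: demand=3,sold=3 ship[2->3]=5 ship[1->2]=3 ship[0->1]=5 prod=5 -> inv=[5 7 6 11]
Step 3: demand=3,sold=3 ship[2->3]=5 ship[1->2]=3 ship[0->1]=5 prod=5 -> inv=[5 9 4 13]
Step 4: demand=3,sold=3 ship[2->3]=4 ship[1->2]=3 ship[0->1]=5 prod=5 -> inv=[5 11 3 14]
Step 5: demand=3,sold=3 ship[2->3]=3 ship[1->2]=3 ship[0->1]=5 prod=5 -> inv=[5 13 3 14]
Step 6: demand=3,sold=3 ship[2->3]=3 ship[1->2]=3 ship[0->1]=5 prod=5 -> inv=[5 15 3 14]
Step 7: demand=3,sold=3 ship[2->3]=3 ship[1->2]=3 ship[0->1]=5 prod=5 -> inv=[5 17 3 14]
Step 8: demand=3,sold=3 ship[2->3]=3 ship[1->2]=3 ship[0->1]=5 prod=5 -> inv=[5 19 3 14]

5 19 3 14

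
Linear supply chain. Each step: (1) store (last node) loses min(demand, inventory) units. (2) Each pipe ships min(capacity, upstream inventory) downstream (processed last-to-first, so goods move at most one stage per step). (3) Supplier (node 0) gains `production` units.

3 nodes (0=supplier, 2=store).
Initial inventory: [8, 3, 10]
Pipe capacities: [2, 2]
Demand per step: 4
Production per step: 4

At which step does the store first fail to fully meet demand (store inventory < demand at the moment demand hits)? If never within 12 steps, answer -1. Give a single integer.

Step 1: demand=4,sold=4 ship[1->2]=2 ship[0->1]=2 prod=4 -> [10 3 8]
Step 2: demand=4,sold=4 ship[1->2]=2 ship[0->1]=2 prod=4 -> [12 3 6]
Step 3: demand=4,sold=4 ship[1->2]=2 ship[0->1]=2 prod=4 -> [14 3 4]
Step 4: demand=4,sold=4 ship[1->2]=2 ship[0->1]=2 prod=4 -> [16 3 2]
Step 5: demand=4,sold=2 ship[1->2]=2 ship[0->1]=2 prod=4 -> [18 3 2]
Step 6: demand=4,sold=2 ship[1->2]=2 ship[0->1]=2 prod=4 -> [20 3 2]
Step 7: demand=4,sold=2 ship[1->2]=2 ship[0->1]=2 prod=4 -> [22 3 2]
Step 8: demand=4,sold=2 ship[1->2]=2 ship[0->1]=2 prod=4 -> [24 3 2]
Step 9: demand=4,sold=2 ship[1->2]=2 ship[0->1]=2 prod=4 -> [26 3 2]
Step 10: demand=4,sold=2 ship[1->2]=2 ship[0->1]=2 prod=4 -> [28 3 2]
Step 11: demand=4,sold=2 ship[1->2]=2 ship[0->1]=2 prod=4 -> [30 3 2]
Step 12: demand=4,sold=2 ship[1->2]=2 ship[0->1]=2 prod=4 -> [32 3 2]
First stockout at step 5

5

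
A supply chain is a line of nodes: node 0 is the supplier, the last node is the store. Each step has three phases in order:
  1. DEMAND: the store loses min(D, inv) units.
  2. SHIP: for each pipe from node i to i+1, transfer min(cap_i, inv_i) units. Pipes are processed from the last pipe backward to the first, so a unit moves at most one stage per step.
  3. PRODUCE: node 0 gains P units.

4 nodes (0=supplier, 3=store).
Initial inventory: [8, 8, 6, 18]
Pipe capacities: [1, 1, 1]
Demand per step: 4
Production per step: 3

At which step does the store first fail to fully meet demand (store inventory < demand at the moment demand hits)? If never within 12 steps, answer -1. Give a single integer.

Step 1: demand=4,sold=4 ship[2->3]=1 ship[1->2]=1 ship[0->1]=1 prod=3 -> [10 8 6 15]
Step 2: demand=4,sold=4 ship[2->3]=1 ship[1->2]=1 ship[0->1]=1 prod=3 -> [12 8 6 12]
Step 3: demand=4,sold=4 ship[2->3]=1 ship[1->2]=1 ship[0->1]=1 prod=3 -> [14 8 6 9]
Step 4: demand=4,sold=4 ship[2->3]=1 ship[1->2]=1 ship[0->1]=1 prod=3 -> [16 8 6 6]
Step 5: demand=4,sold=4 ship[2->3]=1 ship[1->2]=1 ship[0->1]=1 prod=3 -> [18 8 6 3]
Step 6: demand=4,sold=3 ship[2->3]=1 ship[1->2]=1 ship[0->1]=1 prod=3 -> [20 8 6 1]
Step 7: demand=4,sold=1 ship[2->3]=1 ship[1->2]=1 ship[0->1]=1 prod=3 -> [22 8 6 1]
Step 8: demand=4,sold=1 ship[2->3]=1 ship[1->2]=1 ship[0->1]=1 prod=3 -> [24 8 6 1]
Step 9: demand=4,sold=1 ship[2->3]=1 ship[1->2]=1 ship[0->1]=1 prod=3 -> [26 8 6 1]
Step 10: demand=4,sold=1 ship[2->3]=1 ship[1->2]=1 ship[0->1]=1 prod=3 -> [28 8 6 1]
Step 11: demand=4,sold=1 ship[2->3]=1 ship[1->2]=1 ship[0->1]=1 prod=3 -> [30 8 6 1]
Step 12: demand=4,sold=1 ship[2->3]=1 ship[1->2]=1 ship[0->1]=1 prod=3 -> [32 8 6 1]
First stockout at step 6

6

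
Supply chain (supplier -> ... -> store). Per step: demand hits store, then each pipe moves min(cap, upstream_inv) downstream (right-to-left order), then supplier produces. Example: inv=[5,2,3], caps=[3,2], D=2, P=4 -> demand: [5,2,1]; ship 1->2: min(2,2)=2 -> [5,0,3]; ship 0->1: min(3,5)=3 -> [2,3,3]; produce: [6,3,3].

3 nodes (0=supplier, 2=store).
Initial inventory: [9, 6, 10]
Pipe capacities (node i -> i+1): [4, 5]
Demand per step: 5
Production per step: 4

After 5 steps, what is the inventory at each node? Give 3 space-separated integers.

Step 1: demand=5,sold=5 ship[1->2]=5 ship[0->1]=4 prod=4 -> inv=[9 5 10]
Step 2: demand=5,sold=5 ship[1->2]=5 ship[0->1]=4 prod=4 -> inv=[9 4 10]
Step 3: demand=5,sold=5 ship[1->2]=4 ship[0->1]=4 prod=4 -> inv=[9 4 9]
Step 4: demand=5,sold=5 ship[1->2]=4 ship[0->1]=4 prod=4 -> inv=[9 4 8]
Step 5: demand=5,sold=5 ship[1->2]=4 ship[0->1]=4 prod=4 -> inv=[9 4 7]

9 4 7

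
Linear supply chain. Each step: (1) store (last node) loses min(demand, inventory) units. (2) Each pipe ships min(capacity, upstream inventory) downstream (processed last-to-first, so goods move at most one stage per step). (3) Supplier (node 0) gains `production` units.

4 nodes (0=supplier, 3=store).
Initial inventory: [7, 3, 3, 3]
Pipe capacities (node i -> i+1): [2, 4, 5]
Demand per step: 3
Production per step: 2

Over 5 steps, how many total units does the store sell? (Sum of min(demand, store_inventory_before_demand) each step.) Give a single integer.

Answer: 13

Derivation:
Step 1: sold=3 (running total=3) -> [7 2 3 3]
Step 2: sold=3 (running total=6) -> [7 2 2 3]
Step 3: sold=3 (running total=9) -> [7 2 2 2]
Step 4: sold=2 (running total=11) -> [7 2 2 2]
Step 5: sold=2 (running total=13) -> [7 2 2 2]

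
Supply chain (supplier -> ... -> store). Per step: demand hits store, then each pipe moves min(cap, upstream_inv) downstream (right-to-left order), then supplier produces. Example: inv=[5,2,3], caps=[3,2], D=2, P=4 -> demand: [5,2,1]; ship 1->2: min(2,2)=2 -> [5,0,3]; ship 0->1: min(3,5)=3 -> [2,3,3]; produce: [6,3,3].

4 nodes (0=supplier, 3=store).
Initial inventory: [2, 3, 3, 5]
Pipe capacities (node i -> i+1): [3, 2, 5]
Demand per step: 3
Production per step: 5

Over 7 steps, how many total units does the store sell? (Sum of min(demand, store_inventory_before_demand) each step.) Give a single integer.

Answer: 18

Derivation:
Step 1: sold=3 (running total=3) -> [5 3 2 5]
Step 2: sold=3 (running total=6) -> [7 4 2 4]
Step 3: sold=3 (running total=9) -> [9 5 2 3]
Step 4: sold=3 (running total=12) -> [11 6 2 2]
Step 5: sold=2 (running total=14) -> [13 7 2 2]
Step 6: sold=2 (running total=16) -> [15 8 2 2]
Step 7: sold=2 (running total=18) -> [17 9 2 2]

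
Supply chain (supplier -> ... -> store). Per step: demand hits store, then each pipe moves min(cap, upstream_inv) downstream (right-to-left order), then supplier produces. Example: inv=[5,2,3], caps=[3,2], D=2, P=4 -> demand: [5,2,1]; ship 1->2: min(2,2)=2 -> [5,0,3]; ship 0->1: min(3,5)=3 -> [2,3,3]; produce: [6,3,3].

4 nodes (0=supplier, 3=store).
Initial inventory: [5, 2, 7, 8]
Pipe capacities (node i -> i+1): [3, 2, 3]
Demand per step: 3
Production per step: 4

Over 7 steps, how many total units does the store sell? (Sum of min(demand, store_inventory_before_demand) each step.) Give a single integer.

Answer: 21

Derivation:
Step 1: sold=3 (running total=3) -> [6 3 6 8]
Step 2: sold=3 (running total=6) -> [7 4 5 8]
Step 3: sold=3 (running total=9) -> [8 5 4 8]
Step 4: sold=3 (running total=12) -> [9 6 3 8]
Step 5: sold=3 (running total=15) -> [10 7 2 8]
Step 6: sold=3 (running total=18) -> [11 8 2 7]
Step 7: sold=3 (running total=21) -> [12 9 2 6]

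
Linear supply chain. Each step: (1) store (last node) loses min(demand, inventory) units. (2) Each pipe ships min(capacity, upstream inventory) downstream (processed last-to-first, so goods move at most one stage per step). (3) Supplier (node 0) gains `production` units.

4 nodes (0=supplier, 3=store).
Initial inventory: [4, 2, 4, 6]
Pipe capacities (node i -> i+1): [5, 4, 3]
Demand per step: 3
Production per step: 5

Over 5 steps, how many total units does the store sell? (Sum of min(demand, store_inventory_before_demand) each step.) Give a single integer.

Step 1: sold=3 (running total=3) -> [5 4 3 6]
Step 2: sold=3 (running total=6) -> [5 5 4 6]
Step 3: sold=3 (running total=9) -> [5 6 5 6]
Step 4: sold=3 (running total=12) -> [5 7 6 6]
Step 5: sold=3 (running total=15) -> [5 8 7 6]

Answer: 15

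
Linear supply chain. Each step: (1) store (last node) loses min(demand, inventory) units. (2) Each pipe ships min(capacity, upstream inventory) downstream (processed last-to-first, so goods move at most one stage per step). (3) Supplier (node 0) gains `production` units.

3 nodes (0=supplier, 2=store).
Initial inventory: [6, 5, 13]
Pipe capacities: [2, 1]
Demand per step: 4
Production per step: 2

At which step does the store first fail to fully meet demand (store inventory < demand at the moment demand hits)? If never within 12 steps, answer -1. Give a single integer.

Step 1: demand=4,sold=4 ship[1->2]=1 ship[0->1]=2 prod=2 -> [6 6 10]
Step 2: demand=4,sold=4 ship[1->2]=1 ship[0->1]=2 prod=2 -> [6 7 7]
Step 3: demand=4,sold=4 ship[1->2]=1 ship[0->1]=2 prod=2 -> [6 8 4]
Step 4: demand=4,sold=4 ship[1->2]=1 ship[0->1]=2 prod=2 -> [6 9 1]
Step 5: demand=4,sold=1 ship[1->2]=1 ship[0->1]=2 prod=2 -> [6 10 1]
Step 6: demand=4,sold=1 ship[1->2]=1 ship[0->1]=2 prod=2 -> [6 11 1]
Step 7: demand=4,sold=1 ship[1->2]=1 ship[0->1]=2 prod=2 -> [6 12 1]
Step 8: demand=4,sold=1 ship[1->2]=1 ship[0->1]=2 prod=2 -> [6 13 1]
Step 9: demand=4,sold=1 ship[1->2]=1 ship[0->1]=2 prod=2 -> [6 14 1]
Step 10: demand=4,sold=1 ship[1->2]=1 ship[0->1]=2 prod=2 -> [6 15 1]
Step 11: demand=4,sold=1 ship[1->2]=1 ship[0->1]=2 prod=2 -> [6 16 1]
Step 12: demand=4,sold=1 ship[1->2]=1 ship[0->1]=2 prod=2 -> [6 17 1]
First stockout at step 5

5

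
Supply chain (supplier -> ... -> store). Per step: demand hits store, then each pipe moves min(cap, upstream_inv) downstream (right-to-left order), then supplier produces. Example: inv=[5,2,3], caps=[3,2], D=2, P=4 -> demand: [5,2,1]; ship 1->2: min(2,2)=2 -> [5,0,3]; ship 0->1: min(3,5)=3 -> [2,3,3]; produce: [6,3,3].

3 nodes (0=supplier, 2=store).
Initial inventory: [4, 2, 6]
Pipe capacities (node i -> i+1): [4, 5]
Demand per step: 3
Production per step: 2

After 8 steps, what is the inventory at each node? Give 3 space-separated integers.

Step 1: demand=3,sold=3 ship[1->2]=2 ship[0->1]=4 prod=2 -> inv=[2 4 5]
Step 2: demand=3,sold=3 ship[1->2]=4 ship[0->1]=2 prod=2 -> inv=[2 2 6]
Step 3: demand=3,sold=3 ship[1->2]=2 ship[0->1]=2 prod=2 -> inv=[2 2 5]
Step 4: demand=3,sold=3 ship[1->2]=2 ship[0->1]=2 prod=2 -> inv=[2 2 4]
Step 5: demand=3,sold=3 ship[1->2]=2 ship[0->1]=2 prod=2 -> inv=[2 2 3]
Step 6: demand=3,sold=3 ship[1->2]=2 ship[0->1]=2 prod=2 -> inv=[2 2 2]
Step 7: demand=3,sold=2 ship[1->2]=2 ship[0->1]=2 prod=2 -> inv=[2 2 2]
Step 8: demand=3,sold=2 ship[1->2]=2 ship[0->1]=2 prod=2 -> inv=[2 2 2]

2 2 2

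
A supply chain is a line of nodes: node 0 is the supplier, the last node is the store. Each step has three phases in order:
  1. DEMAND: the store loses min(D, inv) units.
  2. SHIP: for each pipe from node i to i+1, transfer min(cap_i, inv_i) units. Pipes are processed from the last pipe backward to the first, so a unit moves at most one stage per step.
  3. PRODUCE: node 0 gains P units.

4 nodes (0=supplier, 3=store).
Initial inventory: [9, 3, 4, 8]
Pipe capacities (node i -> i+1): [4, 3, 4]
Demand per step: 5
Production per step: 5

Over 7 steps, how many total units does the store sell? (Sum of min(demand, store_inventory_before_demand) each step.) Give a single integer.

Step 1: sold=5 (running total=5) -> [10 4 3 7]
Step 2: sold=5 (running total=10) -> [11 5 3 5]
Step 3: sold=5 (running total=15) -> [12 6 3 3]
Step 4: sold=3 (running total=18) -> [13 7 3 3]
Step 5: sold=3 (running total=21) -> [14 8 3 3]
Step 6: sold=3 (running total=24) -> [15 9 3 3]
Step 7: sold=3 (running total=27) -> [16 10 3 3]

Answer: 27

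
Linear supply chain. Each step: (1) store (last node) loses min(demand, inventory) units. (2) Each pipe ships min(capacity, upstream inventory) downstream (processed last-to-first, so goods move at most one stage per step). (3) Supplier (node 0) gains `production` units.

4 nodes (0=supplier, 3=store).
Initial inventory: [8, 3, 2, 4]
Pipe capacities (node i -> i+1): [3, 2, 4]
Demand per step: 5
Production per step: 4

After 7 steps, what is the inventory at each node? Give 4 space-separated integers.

Step 1: demand=5,sold=4 ship[2->3]=2 ship[1->2]=2 ship[0->1]=3 prod=4 -> inv=[9 4 2 2]
Step 2: demand=5,sold=2 ship[2->3]=2 ship[1->2]=2 ship[0->1]=3 prod=4 -> inv=[10 5 2 2]
Step 3: demand=5,sold=2 ship[2->3]=2 ship[1->2]=2 ship[0->1]=3 prod=4 -> inv=[11 6 2 2]
Step 4: demand=5,sold=2 ship[2->3]=2 ship[1->2]=2 ship[0->1]=3 prod=4 -> inv=[12 7 2 2]
Step 5: demand=5,sold=2 ship[2->3]=2 ship[1->2]=2 ship[0->1]=3 prod=4 -> inv=[13 8 2 2]
Step 6: demand=5,sold=2 ship[2->3]=2 ship[1->2]=2 ship[0->1]=3 prod=4 -> inv=[14 9 2 2]
Step 7: demand=5,sold=2 ship[2->3]=2 ship[1->2]=2 ship[0->1]=3 prod=4 -> inv=[15 10 2 2]

15 10 2 2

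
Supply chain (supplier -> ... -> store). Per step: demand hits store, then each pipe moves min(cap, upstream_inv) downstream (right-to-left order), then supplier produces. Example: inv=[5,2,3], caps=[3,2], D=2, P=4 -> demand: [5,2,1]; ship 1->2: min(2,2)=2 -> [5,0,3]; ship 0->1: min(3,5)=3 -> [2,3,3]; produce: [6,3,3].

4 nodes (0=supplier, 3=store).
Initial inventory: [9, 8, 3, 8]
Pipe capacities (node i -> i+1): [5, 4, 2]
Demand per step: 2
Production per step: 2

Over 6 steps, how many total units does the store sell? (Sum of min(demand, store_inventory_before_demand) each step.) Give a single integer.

Answer: 12

Derivation:
Step 1: sold=2 (running total=2) -> [6 9 5 8]
Step 2: sold=2 (running total=4) -> [3 10 7 8]
Step 3: sold=2 (running total=6) -> [2 9 9 8]
Step 4: sold=2 (running total=8) -> [2 7 11 8]
Step 5: sold=2 (running total=10) -> [2 5 13 8]
Step 6: sold=2 (running total=12) -> [2 3 15 8]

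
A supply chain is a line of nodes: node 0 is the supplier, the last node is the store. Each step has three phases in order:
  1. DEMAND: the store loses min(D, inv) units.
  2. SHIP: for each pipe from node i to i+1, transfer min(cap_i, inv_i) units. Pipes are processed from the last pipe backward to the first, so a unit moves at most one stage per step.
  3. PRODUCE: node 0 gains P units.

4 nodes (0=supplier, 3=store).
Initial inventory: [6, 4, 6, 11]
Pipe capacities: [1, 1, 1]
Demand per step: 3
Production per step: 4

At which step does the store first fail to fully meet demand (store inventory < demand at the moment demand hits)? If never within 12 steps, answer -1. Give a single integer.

Step 1: demand=3,sold=3 ship[2->3]=1 ship[1->2]=1 ship[0->1]=1 prod=4 -> [9 4 6 9]
Step 2: demand=3,sold=3 ship[2->3]=1 ship[1->2]=1 ship[0->1]=1 prod=4 -> [12 4 6 7]
Step 3: demand=3,sold=3 ship[2->3]=1 ship[1->2]=1 ship[0->1]=1 prod=4 -> [15 4 6 5]
Step 4: demand=3,sold=3 ship[2->3]=1 ship[1->2]=1 ship[0->1]=1 prod=4 -> [18 4 6 3]
Step 5: demand=3,sold=3 ship[2->3]=1 ship[1->2]=1 ship[0->1]=1 prod=4 -> [21 4 6 1]
Step 6: demand=3,sold=1 ship[2->3]=1 ship[1->2]=1 ship[0->1]=1 prod=4 -> [24 4 6 1]
Step 7: demand=3,sold=1 ship[2->3]=1 ship[1->2]=1 ship[0->1]=1 prod=4 -> [27 4 6 1]
Step 8: demand=3,sold=1 ship[2->3]=1 ship[1->2]=1 ship[0->1]=1 prod=4 -> [30 4 6 1]
Step 9: demand=3,sold=1 ship[2->3]=1 ship[1->2]=1 ship[0->1]=1 prod=4 -> [33 4 6 1]
Step 10: demand=3,sold=1 ship[2->3]=1 ship[1->2]=1 ship[0->1]=1 prod=4 -> [36 4 6 1]
Step 11: demand=3,sold=1 ship[2->3]=1 ship[1->2]=1 ship[0->1]=1 prod=4 -> [39 4 6 1]
Step 12: demand=3,sold=1 ship[2->3]=1 ship[1->2]=1 ship[0->1]=1 prod=4 -> [42 4 6 1]
First stockout at step 6

6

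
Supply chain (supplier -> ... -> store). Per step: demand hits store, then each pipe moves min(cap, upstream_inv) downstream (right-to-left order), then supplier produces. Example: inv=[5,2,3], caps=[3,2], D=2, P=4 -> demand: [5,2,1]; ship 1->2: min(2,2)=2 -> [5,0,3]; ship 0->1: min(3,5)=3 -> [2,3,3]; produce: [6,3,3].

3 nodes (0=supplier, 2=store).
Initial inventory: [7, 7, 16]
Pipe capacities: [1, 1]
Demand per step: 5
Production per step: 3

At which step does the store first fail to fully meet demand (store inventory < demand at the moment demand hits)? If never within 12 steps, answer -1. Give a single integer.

Step 1: demand=5,sold=5 ship[1->2]=1 ship[0->1]=1 prod=3 -> [9 7 12]
Step 2: demand=5,sold=5 ship[1->2]=1 ship[0->1]=1 prod=3 -> [11 7 8]
Step 3: demand=5,sold=5 ship[1->2]=1 ship[0->1]=1 prod=3 -> [13 7 4]
Step 4: demand=5,sold=4 ship[1->2]=1 ship[0->1]=1 prod=3 -> [15 7 1]
Step 5: demand=5,sold=1 ship[1->2]=1 ship[0->1]=1 prod=3 -> [17 7 1]
Step 6: demand=5,sold=1 ship[1->2]=1 ship[0->1]=1 prod=3 -> [19 7 1]
Step 7: demand=5,sold=1 ship[1->2]=1 ship[0->1]=1 prod=3 -> [21 7 1]
Step 8: demand=5,sold=1 ship[1->2]=1 ship[0->1]=1 prod=3 -> [23 7 1]
Step 9: demand=5,sold=1 ship[1->2]=1 ship[0->1]=1 prod=3 -> [25 7 1]
Step 10: demand=5,sold=1 ship[1->2]=1 ship[0->1]=1 prod=3 -> [27 7 1]
Step 11: demand=5,sold=1 ship[1->2]=1 ship[0->1]=1 prod=3 -> [29 7 1]
Step 12: demand=5,sold=1 ship[1->2]=1 ship[0->1]=1 prod=3 -> [31 7 1]
First stockout at step 4

4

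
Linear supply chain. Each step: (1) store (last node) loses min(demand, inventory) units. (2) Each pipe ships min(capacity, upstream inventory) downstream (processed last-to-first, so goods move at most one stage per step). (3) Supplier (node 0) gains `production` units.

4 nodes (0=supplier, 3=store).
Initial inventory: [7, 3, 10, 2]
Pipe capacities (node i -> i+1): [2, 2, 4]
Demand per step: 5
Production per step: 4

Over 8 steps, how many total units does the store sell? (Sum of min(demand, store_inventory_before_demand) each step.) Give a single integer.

Step 1: sold=2 (running total=2) -> [9 3 8 4]
Step 2: sold=4 (running total=6) -> [11 3 6 4]
Step 3: sold=4 (running total=10) -> [13 3 4 4]
Step 4: sold=4 (running total=14) -> [15 3 2 4]
Step 5: sold=4 (running total=18) -> [17 3 2 2]
Step 6: sold=2 (running total=20) -> [19 3 2 2]
Step 7: sold=2 (running total=22) -> [21 3 2 2]
Step 8: sold=2 (running total=24) -> [23 3 2 2]

Answer: 24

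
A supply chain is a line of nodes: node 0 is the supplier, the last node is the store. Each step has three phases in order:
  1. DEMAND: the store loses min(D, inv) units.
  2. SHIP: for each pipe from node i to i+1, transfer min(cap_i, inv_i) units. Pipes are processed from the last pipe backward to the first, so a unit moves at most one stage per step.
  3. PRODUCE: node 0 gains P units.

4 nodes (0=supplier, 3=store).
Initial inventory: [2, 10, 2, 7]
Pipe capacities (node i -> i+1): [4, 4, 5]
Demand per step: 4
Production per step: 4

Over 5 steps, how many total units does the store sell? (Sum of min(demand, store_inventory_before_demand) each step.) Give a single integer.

Step 1: sold=4 (running total=4) -> [4 8 4 5]
Step 2: sold=4 (running total=8) -> [4 8 4 5]
Step 3: sold=4 (running total=12) -> [4 8 4 5]
Step 4: sold=4 (running total=16) -> [4 8 4 5]
Step 5: sold=4 (running total=20) -> [4 8 4 5]

Answer: 20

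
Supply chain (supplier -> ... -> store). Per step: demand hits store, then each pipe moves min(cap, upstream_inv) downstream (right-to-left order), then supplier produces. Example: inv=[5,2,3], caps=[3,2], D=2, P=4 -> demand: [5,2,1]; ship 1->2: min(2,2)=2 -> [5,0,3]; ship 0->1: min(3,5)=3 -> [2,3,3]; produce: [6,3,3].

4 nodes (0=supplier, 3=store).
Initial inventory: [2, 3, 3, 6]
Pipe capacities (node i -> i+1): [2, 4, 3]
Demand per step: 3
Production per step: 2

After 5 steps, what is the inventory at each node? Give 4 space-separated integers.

Step 1: demand=3,sold=3 ship[2->3]=3 ship[1->2]=3 ship[0->1]=2 prod=2 -> inv=[2 2 3 6]
Step 2: demand=3,sold=3 ship[2->3]=3 ship[1->2]=2 ship[0->1]=2 prod=2 -> inv=[2 2 2 6]
Step 3: demand=3,sold=3 ship[2->3]=2 ship[1->2]=2 ship[0->1]=2 prod=2 -> inv=[2 2 2 5]
Step 4: demand=3,sold=3 ship[2->3]=2 ship[1->2]=2 ship[0->1]=2 prod=2 -> inv=[2 2 2 4]
Step 5: demand=3,sold=3 ship[2->3]=2 ship[1->2]=2 ship[0->1]=2 prod=2 -> inv=[2 2 2 3]

2 2 2 3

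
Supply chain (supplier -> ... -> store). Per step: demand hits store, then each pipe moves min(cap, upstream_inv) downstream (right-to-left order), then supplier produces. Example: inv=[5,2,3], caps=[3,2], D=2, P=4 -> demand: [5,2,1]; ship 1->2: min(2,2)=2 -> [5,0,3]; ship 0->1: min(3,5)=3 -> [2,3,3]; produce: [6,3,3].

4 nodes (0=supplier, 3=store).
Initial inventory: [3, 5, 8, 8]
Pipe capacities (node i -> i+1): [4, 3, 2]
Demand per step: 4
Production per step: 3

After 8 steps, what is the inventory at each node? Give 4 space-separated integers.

Step 1: demand=4,sold=4 ship[2->3]=2 ship[1->2]=3 ship[0->1]=3 prod=3 -> inv=[3 5 9 6]
Step 2: demand=4,sold=4 ship[2->3]=2 ship[1->2]=3 ship[0->1]=3 prod=3 -> inv=[3 5 10 4]
Step 3: demand=4,sold=4 ship[2->3]=2 ship[1->2]=3 ship[0->1]=3 prod=3 -> inv=[3 5 11 2]
Step 4: demand=4,sold=2 ship[2->3]=2 ship[1->2]=3 ship[0->1]=3 prod=3 -> inv=[3 5 12 2]
Step 5: demand=4,sold=2 ship[2->3]=2 ship[1->2]=3 ship[0->1]=3 prod=3 -> inv=[3 5 13 2]
Step 6: demand=4,sold=2 ship[2->3]=2 ship[1->2]=3 ship[0->1]=3 prod=3 -> inv=[3 5 14 2]
Step 7: demand=4,sold=2 ship[2->3]=2 ship[1->2]=3 ship[0->1]=3 prod=3 -> inv=[3 5 15 2]
Step 8: demand=4,sold=2 ship[2->3]=2 ship[1->2]=3 ship[0->1]=3 prod=3 -> inv=[3 5 16 2]

3 5 16 2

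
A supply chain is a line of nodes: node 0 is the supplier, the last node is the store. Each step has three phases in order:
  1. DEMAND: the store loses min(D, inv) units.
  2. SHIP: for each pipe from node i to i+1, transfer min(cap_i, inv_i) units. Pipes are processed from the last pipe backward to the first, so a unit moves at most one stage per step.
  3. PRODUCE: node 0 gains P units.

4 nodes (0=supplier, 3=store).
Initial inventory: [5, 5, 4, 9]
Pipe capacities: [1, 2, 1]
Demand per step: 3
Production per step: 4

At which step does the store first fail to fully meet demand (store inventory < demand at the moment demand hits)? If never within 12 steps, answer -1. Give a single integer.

Step 1: demand=3,sold=3 ship[2->3]=1 ship[1->2]=2 ship[0->1]=1 prod=4 -> [8 4 5 7]
Step 2: demand=3,sold=3 ship[2->3]=1 ship[1->2]=2 ship[0->1]=1 prod=4 -> [11 3 6 5]
Step 3: demand=3,sold=3 ship[2->3]=1 ship[1->2]=2 ship[0->1]=1 prod=4 -> [14 2 7 3]
Step 4: demand=3,sold=3 ship[2->3]=1 ship[1->2]=2 ship[0->1]=1 prod=4 -> [17 1 8 1]
Step 5: demand=3,sold=1 ship[2->3]=1 ship[1->2]=1 ship[0->1]=1 prod=4 -> [20 1 8 1]
Step 6: demand=3,sold=1 ship[2->3]=1 ship[1->2]=1 ship[0->1]=1 prod=4 -> [23 1 8 1]
Step 7: demand=3,sold=1 ship[2->3]=1 ship[1->2]=1 ship[0->1]=1 prod=4 -> [26 1 8 1]
Step 8: demand=3,sold=1 ship[2->3]=1 ship[1->2]=1 ship[0->1]=1 prod=4 -> [29 1 8 1]
Step 9: demand=3,sold=1 ship[2->3]=1 ship[1->2]=1 ship[0->1]=1 prod=4 -> [32 1 8 1]
Step 10: demand=3,sold=1 ship[2->3]=1 ship[1->2]=1 ship[0->1]=1 prod=4 -> [35 1 8 1]
Step 11: demand=3,sold=1 ship[2->3]=1 ship[1->2]=1 ship[0->1]=1 prod=4 -> [38 1 8 1]
Step 12: demand=3,sold=1 ship[2->3]=1 ship[1->2]=1 ship[0->1]=1 prod=4 -> [41 1 8 1]
First stockout at step 5

5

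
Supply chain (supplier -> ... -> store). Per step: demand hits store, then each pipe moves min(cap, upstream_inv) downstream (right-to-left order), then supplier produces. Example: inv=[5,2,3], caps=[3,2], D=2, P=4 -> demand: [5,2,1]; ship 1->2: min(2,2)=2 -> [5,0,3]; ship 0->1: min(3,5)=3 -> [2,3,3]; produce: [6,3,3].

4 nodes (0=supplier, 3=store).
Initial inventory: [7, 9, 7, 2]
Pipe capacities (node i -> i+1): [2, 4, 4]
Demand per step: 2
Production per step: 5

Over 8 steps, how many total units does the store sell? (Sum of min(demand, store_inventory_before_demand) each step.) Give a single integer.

Step 1: sold=2 (running total=2) -> [10 7 7 4]
Step 2: sold=2 (running total=4) -> [13 5 7 6]
Step 3: sold=2 (running total=6) -> [16 3 7 8]
Step 4: sold=2 (running total=8) -> [19 2 6 10]
Step 5: sold=2 (running total=10) -> [22 2 4 12]
Step 6: sold=2 (running total=12) -> [25 2 2 14]
Step 7: sold=2 (running total=14) -> [28 2 2 14]
Step 8: sold=2 (running total=16) -> [31 2 2 14]

Answer: 16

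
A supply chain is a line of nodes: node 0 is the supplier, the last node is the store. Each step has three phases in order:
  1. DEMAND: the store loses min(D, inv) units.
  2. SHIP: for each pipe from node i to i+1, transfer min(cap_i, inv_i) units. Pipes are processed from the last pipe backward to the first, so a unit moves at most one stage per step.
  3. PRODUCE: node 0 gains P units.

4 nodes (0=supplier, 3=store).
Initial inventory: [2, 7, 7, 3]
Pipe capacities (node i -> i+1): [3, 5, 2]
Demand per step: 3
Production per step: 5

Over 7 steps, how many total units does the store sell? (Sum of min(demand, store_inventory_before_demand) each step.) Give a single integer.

Answer: 15

Derivation:
Step 1: sold=3 (running total=3) -> [5 4 10 2]
Step 2: sold=2 (running total=5) -> [7 3 12 2]
Step 3: sold=2 (running total=7) -> [9 3 13 2]
Step 4: sold=2 (running total=9) -> [11 3 14 2]
Step 5: sold=2 (running total=11) -> [13 3 15 2]
Step 6: sold=2 (running total=13) -> [15 3 16 2]
Step 7: sold=2 (running total=15) -> [17 3 17 2]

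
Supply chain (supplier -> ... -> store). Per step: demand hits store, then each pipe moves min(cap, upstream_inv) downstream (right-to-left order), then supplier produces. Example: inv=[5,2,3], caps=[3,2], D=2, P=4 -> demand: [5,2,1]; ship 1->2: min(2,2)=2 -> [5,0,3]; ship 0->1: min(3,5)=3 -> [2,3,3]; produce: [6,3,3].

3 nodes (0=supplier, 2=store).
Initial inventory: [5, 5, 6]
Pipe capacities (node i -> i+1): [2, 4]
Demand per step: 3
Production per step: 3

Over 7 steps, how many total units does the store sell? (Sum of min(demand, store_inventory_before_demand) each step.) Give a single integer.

Step 1: sold=3 (running total=3) -> [6 3 7]
Step 2: sold=3 (running total=6) -> [7 2 7]
Step 3: sold=3 (running total=9) -> [8 2 6]
Step 4: sold=3 (running total=12) -> [9 2 5]
Step 5: sold=3 (running total=15) -> [10 2 4]
Step 6: sold=3 (running total=18) -> [11 2 3]
Step 7: sold=3 (running total=21) -> [12 2 2]

Answer: 21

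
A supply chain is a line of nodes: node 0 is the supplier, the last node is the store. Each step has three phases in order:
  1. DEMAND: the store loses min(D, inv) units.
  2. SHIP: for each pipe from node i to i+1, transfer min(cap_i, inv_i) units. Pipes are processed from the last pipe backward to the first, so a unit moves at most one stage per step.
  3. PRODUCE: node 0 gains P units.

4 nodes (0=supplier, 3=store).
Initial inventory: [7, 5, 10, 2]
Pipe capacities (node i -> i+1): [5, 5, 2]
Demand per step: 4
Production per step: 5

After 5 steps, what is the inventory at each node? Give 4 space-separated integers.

Step 1: demand=4,sold=2 ship[2->3]=2 ship[1->2]=5 ship[0->1]=5 prod=5 -> inv=[7 5 13 2]
Step 2: demand=4,sold=2 ship[2->3]=2 ship[1->2]=5 ship[0->1]=5 prod=5 -> inv=[7 5 16 2]
Step 3: demand=4,sold=2 ship[2->3]=2 ship[1->2]=5 ship[0->1]=5 prod=5 -> inv=[7 5 19 2]
Step 4: demand=4,sold=2 ship[2->3]=2 ship[1->2]=5 ship[0->1]=5 prod=5 -> inv=[7 5 22 2]
Step 5: demand=4,sold=2 ship[2->3]=2 ship[1->2]=5 ship[0->1]=5 prod=5 -> inv=[7 5 25 2]

7 5 25 2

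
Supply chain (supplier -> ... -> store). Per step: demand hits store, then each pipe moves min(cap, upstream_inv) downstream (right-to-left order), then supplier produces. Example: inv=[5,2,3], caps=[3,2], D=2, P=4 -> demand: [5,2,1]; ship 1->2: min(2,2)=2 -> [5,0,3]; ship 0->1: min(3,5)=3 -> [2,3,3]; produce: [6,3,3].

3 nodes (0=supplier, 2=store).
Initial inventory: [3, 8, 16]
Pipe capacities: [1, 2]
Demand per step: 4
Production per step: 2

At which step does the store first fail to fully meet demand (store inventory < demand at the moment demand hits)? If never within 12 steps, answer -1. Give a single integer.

Step 1: demand=4,sold=4 ship[1->2]=2 ship[0->1]=1 prod=2 -> [4 7 14]
Step 2: demand=4,sold=4 ship[1->2]=2 ship[0->1]=1 prod=2 -> [5 6 12]
Step 3: demand=4,sold=4 ship[1->2]=2 ship[0->1]=1 prod=2 -> [6 5 10]
Step 4: demand=4,sold=4 ship[1->2]=2 ship[0->1]=1 prod=2 -> [7 4 8]
Step 5: demand=4,sold=4 ship[1->2]=2 ship[0->1]=1 prod=2 -> [8 3 6]
Step 6: demand=4,sold=4 ship[1->2]=2 ship[0->1]=1 prod=2 -> [9 2 4]
Step 7: demand=4,sold=4 ship[1->2]=2 ship[0->1]=1 prod=2 -> [10 1 2]
Step 8: demand=4,sold=2 ship[1->2]=1 ship[0->1]=1 prod=2 -> [11 1 1]
Step 9: demand=4,sold=1 ship[1->2]=1 ship[0->1]=1 prod=2 -> [12 1 1]
Step 10: demand=4,sold=1 ship[1->2]=1 ship[0->1]=1 prod=2 -> [13 1 1]
Step 11: demand=4,sold=1 ship[1->2]=1 ship[0->1]=1 prod=2 -> [14 1 1]
Step 12: demand=4,sold=1 ship[1->2]=1 ship[0->1]=1 prod=2 -> [15 1 1]
First stockout at step 8

8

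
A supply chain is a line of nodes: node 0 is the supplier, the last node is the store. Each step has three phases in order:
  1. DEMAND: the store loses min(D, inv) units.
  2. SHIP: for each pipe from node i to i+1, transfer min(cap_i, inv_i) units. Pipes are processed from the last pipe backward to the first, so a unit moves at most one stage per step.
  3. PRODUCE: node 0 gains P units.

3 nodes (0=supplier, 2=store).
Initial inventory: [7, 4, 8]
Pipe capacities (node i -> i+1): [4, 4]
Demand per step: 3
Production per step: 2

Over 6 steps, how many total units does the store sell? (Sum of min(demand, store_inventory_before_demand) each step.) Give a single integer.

Answer: 18

Derivation:
Step 1: sold=3 (running total=3) -> [5 4 9]
Step 2: sold=3 (running total=6) -> [3 4 10]
Step 3: sold=3 (running total=9) -> [2 3 11]
Step 4: sold=3 (running total=12) -> [2 2 11]
Step 5: sold=3 (running total=15) -> [2 2 10]
Step 6: sold=3 (running total=18) -> [2 2 9]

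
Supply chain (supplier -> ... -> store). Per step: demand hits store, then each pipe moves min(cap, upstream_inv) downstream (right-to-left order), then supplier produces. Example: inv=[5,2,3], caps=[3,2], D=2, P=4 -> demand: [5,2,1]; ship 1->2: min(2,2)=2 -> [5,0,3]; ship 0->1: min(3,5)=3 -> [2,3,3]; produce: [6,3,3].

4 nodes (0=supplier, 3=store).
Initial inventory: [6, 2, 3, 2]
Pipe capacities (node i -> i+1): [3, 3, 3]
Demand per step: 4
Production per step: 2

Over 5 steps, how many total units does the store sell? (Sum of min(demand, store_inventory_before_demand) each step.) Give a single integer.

Step 1: sold=2 (running total=2) -> [5 3 2 3]
Step 2: sold=3 (running total=5) -> [4 3 3 2]
Step 3: sold=2 (running total=7) -> [3 3 3 3]
Step 4: sold=3 (running total=10) -> [2 3 3 3]
Step 5: sold=3 (running total=13) -> [2 2 3 3]

Answer: 13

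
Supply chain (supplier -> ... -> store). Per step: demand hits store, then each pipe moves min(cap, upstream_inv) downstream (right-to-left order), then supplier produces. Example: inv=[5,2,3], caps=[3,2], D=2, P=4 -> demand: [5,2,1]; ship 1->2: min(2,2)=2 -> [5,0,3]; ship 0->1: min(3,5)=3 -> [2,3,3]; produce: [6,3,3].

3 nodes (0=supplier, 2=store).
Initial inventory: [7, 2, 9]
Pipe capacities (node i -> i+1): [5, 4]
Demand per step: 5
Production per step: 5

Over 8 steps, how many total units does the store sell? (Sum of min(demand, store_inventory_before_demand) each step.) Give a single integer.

Answer: 35

Derivation:
Step 1: sold=5 (running total=5) -> [7 5 6]
Step 2: sold=5 (running total=10) -> [7 6 5]
Step 3: sold=5 (running total=15) -> [7 7 4]
Step 4: sold=4 (running total=19) -> [7 8 4]
Step 5: sold=4 (running total=23) -> [7 9 4]
Step 6: sold=4 (running total=27) -> [7 10 4]
Step 7: sold=4 (running total=31) -> [7 11 4]
Step 8: sold=4 (running total=35) -> [7 12 4]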